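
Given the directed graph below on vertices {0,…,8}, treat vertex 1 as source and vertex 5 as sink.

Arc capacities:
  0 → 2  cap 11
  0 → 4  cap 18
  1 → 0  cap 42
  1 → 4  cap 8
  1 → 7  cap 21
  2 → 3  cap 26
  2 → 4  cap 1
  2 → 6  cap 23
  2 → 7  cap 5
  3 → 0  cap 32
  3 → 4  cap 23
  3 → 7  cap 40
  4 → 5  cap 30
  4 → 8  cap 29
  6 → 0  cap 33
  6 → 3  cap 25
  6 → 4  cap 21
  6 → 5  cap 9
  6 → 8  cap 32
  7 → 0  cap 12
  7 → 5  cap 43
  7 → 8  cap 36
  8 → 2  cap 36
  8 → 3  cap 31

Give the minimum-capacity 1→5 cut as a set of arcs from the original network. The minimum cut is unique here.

augment #1: 1→4→5 push 8
augment #2: 1→7→5 push 21
augment #3: 1→0→4→5 push 18
augment #4: 1→0→2→4→5 push 1
augment #5: 1→0→2→6→5 push 9
augment #6: 1→0→2→7→5 push 1
max flow = 58; residual-reachable set from 1 gives S-side
cut edges (S→T): {(0,2), (0,4), (1,4), (1,7)} total cap 58

Min-cut arcs: {(0,2), (0,4), (1,4), (1,7)} (total capacity 58)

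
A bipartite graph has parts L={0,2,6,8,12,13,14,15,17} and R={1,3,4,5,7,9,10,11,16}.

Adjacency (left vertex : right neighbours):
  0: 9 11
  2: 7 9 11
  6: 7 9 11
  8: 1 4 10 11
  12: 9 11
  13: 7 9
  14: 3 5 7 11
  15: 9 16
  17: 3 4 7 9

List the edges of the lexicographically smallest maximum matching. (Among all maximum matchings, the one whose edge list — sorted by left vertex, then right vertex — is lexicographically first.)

|M| = 7 (so the lex-smallest maximum matching has 7 edges)
process left vertices in ascending order; for each, take the smallest-labelled available neighbour that still permits 7 edges overall, or leave it unmatched if none does
lex-smallest matching: {0-9, 2-7, 6-11, 8-1, 14-3, 15-16, 17-4}

Lex-smallest maximum matching: {(0,9), (2,7), (6,11), (8,1), (14,3), (15,16), (17,4)}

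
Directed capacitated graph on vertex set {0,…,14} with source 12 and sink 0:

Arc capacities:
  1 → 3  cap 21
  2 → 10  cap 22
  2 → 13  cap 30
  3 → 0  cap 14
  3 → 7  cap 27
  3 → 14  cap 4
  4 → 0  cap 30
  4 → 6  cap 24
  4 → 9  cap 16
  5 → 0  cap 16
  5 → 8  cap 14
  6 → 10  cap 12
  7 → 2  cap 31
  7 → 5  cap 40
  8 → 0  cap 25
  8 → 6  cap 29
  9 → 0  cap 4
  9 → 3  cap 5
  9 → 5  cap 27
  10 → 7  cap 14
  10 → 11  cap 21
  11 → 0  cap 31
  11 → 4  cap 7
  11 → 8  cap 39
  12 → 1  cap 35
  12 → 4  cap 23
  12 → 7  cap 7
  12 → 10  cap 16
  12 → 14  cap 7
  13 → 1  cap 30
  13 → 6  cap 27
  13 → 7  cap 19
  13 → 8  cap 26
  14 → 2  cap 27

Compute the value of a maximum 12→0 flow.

augment #1: 12→4→0 bottleneck 23, total now 23
augment #2: 12→1→3→0 bottleneck 14, total now 37
augment #3: 12→7→5→0 bottleneck 7, total now 44
augment #4: 12→10→11→0 bottleneck 16, total now 60
augment #5: 12→1→3→7→5→0 bottleneck 7, total now 67
augment #6: 12→14→2→10→11→0 bottleneck 5, total now 72
augment #7: 12→14→2→13→8→0 bottleneck 2, total now 74

Maximum flow value: 74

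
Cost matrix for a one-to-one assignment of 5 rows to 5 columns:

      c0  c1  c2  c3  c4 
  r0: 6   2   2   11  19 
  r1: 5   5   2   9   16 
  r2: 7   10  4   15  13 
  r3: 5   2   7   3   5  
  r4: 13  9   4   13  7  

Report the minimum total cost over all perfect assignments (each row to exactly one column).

one of 2 optimal assignments: row0→col1 (cost 2), row1→col0 (cost 5), row2→col2 (cost 4), row3→col3 (cost 3), row4→col4 (cost 7)
total = 2 + 5 + 4 + 3 + 7 = 21

Minimum assignment cost: 21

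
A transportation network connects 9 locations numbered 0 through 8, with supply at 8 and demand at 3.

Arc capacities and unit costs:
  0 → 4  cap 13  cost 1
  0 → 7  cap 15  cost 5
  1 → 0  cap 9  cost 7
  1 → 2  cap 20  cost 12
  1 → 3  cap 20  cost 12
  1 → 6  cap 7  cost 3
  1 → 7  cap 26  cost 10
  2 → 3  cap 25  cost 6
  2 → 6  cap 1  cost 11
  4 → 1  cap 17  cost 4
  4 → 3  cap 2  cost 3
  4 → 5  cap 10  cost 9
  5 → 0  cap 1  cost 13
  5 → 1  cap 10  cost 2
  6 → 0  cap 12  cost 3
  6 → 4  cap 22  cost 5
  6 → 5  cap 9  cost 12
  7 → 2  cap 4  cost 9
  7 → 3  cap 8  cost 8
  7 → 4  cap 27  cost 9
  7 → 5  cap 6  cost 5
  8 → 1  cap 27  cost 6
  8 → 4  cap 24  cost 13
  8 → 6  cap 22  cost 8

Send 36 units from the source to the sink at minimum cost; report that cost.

Minimum cost for 36 units: 726

shortest-cost path #1: 8→6→0→4→3 push 2 @ unit cost 15 (adds 30)
shortest-cost path #2: 8→1→3 push 20 @ unit cost 18 (adds 360)
shortest-cost path #3: 8→1→2→3 push 7 @ unit cost 24 (adds 168)
shortest-cost path #4: 8→6→0→7→3 push 7 @ unit cost 24 (adds 168)
total cost = 726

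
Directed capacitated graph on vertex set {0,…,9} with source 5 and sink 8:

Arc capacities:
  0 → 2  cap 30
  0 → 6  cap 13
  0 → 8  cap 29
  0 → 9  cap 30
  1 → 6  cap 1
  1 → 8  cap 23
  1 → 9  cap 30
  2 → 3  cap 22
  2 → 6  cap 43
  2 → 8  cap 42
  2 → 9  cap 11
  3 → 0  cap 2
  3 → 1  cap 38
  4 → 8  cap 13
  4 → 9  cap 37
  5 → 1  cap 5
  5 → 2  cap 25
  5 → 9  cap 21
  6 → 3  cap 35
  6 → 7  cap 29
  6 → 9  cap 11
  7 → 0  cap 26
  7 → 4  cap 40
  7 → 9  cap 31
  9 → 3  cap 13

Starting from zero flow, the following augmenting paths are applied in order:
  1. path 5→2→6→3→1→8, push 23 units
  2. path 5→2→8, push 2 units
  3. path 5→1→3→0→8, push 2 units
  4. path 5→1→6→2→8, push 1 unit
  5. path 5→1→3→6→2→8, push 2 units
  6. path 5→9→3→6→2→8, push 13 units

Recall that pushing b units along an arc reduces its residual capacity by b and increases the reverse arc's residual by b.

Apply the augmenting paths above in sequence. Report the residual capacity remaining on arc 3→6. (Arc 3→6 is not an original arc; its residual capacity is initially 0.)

Residual capacity of (3,6): 8

after path 1 (5→2→6→3→1→8, push 23): res(3,6)=23
after path 2 (5→2→8, push 2): res(3,6)=23
after path 3 (5→1→3→0→8, push 2): res(3,6)=23
after path 4 (5→1→6→2→8, push 1): res(3,6)=23
after path 5 (5→1→3→6→2→8, push 2): res(3,6)=21
after path 6 (5→9→3→6→2→8, push 13): res(3,6)=8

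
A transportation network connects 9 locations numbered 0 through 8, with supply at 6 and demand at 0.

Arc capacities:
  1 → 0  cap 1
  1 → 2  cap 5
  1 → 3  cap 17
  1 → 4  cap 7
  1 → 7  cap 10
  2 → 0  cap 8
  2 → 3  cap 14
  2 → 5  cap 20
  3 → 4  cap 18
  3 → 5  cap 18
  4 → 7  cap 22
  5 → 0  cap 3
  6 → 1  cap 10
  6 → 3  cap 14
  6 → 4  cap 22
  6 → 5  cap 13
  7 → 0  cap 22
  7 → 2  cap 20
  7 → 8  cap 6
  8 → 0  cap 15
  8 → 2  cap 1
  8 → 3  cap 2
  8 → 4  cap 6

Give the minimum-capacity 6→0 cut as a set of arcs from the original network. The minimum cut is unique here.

Min-cut arcs: {(4,7), (5,0), (6,1)} (total capacity 35)

augment #1: 6→1→0 push 1
augment #2: 6→5→0 push 3
augment #3: 6→1→2→0 push 5
augment #4: 6→1→7→0 push 4
augment #5: 6→4→7→0 push 18
augment #6: 6→4→7→2→0 push 3
augment #7: 6→4→7→8→0 push 1
max flow = 35; residual-reachable set from 6 gives S-side
cut edges (S→T): {(4,7), (5,0), (6,1)} total cap 35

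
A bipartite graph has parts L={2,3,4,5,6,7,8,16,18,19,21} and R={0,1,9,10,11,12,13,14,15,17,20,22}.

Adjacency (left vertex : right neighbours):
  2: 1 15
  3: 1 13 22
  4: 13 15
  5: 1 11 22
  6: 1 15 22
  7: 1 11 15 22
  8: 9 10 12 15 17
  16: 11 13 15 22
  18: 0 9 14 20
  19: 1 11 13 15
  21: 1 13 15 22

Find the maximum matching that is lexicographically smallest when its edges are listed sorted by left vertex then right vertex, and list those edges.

Lex-smallest maximum matching: {(2,1), (3,13), (4,15), (5,11), (6,22), (8,9), (18,0)}

|M| = 7 (so the lex-smallest maximum matching has 7 edges)
process left vertices in ascending order; for each, take the smallest-labelled available neighbour that still permits 7 edges overall, or leave it unmatched if none does
lex-smallest matching: {2-1, 3-13, 4-15, 5-11, 6-22, 8-9, 18-0}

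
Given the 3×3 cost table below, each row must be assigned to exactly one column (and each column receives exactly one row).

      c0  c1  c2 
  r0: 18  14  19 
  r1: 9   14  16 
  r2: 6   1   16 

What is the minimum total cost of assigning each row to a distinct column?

optimal assignment: row0→col2 (cost 19), row1→col0 (cost 9), row2→col1 (cost 1)
total = 19 + 9 + 1 = 29

Minimum assignment cost: 29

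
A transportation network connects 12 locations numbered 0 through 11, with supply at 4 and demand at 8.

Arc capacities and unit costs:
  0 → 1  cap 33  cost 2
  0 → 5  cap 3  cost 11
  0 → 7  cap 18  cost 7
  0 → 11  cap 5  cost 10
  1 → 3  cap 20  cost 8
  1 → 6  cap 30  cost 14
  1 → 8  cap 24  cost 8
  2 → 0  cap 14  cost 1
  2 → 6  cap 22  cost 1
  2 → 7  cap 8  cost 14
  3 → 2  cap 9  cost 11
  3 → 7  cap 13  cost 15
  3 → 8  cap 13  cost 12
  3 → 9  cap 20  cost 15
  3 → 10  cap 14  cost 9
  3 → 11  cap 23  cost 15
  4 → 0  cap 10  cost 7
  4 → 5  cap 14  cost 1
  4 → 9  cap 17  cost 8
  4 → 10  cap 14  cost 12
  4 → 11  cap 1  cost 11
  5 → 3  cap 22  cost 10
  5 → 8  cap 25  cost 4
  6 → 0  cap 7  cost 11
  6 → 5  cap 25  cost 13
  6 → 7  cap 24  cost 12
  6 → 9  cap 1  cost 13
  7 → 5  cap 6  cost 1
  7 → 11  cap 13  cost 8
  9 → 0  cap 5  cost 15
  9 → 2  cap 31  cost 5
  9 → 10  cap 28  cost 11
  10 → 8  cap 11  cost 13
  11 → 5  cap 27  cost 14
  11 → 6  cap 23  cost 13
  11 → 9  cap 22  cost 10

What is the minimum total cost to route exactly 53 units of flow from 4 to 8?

Minimum cost for 53 units: 973

shortest-cost path #1: 4→5→8 push 14 @ unit cost 5 (adds 70)
shortest-cost path #2: 4→0→1→8 push 10 @ unit cost 17 (adds 170)
shortest-cost path #3: 4→9→2→0→1→8 push 14 @ unit cost 24 (adds 336)
shortest-cost path #4: 4→10→8 push 11 @ unit cost 25 (adds 275)
shortest-cost path #5: 4→11→5→8 push 1 @ unit cost 29 (adds 29)
shortest-cost path #6: 4→9→2→6→5→8 push 3 @ unit cost 31 (adds 93)
total cost = 973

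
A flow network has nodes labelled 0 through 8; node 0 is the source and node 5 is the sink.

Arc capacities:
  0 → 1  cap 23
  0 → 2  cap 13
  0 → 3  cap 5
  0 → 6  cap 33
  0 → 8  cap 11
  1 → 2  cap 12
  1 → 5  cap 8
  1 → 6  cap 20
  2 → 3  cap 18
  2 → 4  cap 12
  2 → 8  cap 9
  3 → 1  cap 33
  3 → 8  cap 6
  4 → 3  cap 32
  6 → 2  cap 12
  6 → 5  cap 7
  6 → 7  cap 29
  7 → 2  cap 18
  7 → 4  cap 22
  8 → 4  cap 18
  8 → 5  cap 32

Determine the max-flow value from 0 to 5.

Maximum flow value: 41

augment #1: 0→1→5 bottleneck 8, total now 8
augment #2: 0→6→5 bottleneck 7, total now 15
augment #3: 0→8→5 bottleneck 11, total now 26
augment #4: 0→2→8→5 bottleneck 9, total now 35
augment #5: 0→3→8→5 bottleneck 5, total now 40
augment #6: 0→2→3→8→5 bottleneck 1, total now 41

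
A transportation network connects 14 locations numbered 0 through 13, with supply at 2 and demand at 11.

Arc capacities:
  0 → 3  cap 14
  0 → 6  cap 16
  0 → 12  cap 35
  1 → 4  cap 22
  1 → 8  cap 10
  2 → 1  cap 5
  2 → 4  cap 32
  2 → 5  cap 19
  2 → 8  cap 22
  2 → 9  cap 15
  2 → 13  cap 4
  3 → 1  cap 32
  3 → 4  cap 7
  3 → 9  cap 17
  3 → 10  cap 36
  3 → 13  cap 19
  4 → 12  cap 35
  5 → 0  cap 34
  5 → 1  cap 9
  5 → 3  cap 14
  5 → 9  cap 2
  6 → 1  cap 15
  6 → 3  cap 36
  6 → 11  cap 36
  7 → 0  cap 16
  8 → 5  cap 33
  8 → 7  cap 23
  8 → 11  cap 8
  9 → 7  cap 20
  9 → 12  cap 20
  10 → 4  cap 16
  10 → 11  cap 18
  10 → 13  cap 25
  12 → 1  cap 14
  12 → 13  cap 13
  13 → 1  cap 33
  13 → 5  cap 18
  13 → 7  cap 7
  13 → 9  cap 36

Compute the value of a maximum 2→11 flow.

augment #1: 2→8→11 bottleneck 8, total now 8
augment #2: 2→5→0→6→11 bottleneck 16, total now 24
augment #3: 2→5→3→10→11 bottleneck 3, total now 27
augment #4: 2→8→5→3→10→11 bottleneck 11, total now 38
augment #5: 2→8→5→0→3→10→11 bottleneck 3, total now 41
augment #6: 2→9→7→0→3→10→11 bottleneck 1, total now 42

Maximum flow value: 42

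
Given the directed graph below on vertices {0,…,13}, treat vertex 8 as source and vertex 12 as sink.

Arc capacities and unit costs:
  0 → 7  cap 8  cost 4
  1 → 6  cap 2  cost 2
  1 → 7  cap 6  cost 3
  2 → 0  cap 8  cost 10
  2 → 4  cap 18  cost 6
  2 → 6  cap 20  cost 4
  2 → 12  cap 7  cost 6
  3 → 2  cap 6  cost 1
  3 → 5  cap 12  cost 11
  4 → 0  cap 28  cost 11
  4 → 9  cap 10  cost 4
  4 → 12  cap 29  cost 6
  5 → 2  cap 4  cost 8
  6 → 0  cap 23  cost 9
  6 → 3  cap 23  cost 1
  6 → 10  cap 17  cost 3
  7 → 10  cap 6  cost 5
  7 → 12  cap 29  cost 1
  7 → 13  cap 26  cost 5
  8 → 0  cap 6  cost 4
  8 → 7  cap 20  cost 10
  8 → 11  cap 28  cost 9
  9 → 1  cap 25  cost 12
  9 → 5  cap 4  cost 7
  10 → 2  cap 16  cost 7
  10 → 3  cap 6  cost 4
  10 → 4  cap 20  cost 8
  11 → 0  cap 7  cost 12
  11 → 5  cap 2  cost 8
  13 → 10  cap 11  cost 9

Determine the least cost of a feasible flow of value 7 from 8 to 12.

shortest-cost path #1: 8→0→7→12 push 6 @ unit cost 9 (adds 54)
shortest-cost path #2: 8→7→12 push 1 @ unit cost 11 (adds 11)
total cost = 65

Minimum cost for 7 units: 65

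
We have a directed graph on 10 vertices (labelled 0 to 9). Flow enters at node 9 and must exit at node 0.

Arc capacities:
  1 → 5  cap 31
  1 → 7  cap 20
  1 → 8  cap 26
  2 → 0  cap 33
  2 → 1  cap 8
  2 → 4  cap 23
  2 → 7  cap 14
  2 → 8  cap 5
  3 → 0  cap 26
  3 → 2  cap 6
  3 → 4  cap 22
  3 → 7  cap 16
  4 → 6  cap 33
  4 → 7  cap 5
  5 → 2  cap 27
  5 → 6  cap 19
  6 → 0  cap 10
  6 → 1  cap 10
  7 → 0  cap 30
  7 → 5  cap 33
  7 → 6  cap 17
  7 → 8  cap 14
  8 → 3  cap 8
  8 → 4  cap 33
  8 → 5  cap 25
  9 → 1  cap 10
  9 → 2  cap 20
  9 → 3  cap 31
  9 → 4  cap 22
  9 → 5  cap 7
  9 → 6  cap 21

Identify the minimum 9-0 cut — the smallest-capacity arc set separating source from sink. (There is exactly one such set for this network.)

augment #1: 9→2→0 push 20
augment #2: 9→3→0 push 26
augment #3: 9→6→0 push 10
augment #4: 9→1→7→0 push 10
augment #5: 9→3→2→0 push 5
augment #6: 9→4→7→0 push 5
augment #7: 9→5→2→0 push 7
augment #8: 9→6→1→7→0 push 10
max flow = 93; residual-reachable set from 9 gives S-side
cut edges (S→T): {(4,7), (6,0), (6,1), (9,1), (9,2), (9,3), (9,5)} total cap 93

Min-cut arcs: {(4,7), (6,0), (6,1), (9,1), (9,2), (9,3), (9,5)} (total capacity 93)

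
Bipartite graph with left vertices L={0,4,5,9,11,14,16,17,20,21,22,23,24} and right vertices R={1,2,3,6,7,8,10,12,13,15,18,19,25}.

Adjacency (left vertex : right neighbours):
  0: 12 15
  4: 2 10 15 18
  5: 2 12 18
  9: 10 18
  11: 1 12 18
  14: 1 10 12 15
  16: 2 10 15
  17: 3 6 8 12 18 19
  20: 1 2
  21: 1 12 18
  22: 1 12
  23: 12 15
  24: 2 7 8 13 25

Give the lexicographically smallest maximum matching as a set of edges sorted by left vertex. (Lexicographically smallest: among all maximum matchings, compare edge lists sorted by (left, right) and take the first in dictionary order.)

Lex-smallest maximum matching: {(0,12), (4,2), (5,18), (9,10), (11,1), (14,15), (17,3), (24,7)}

|M| = 8 (so the lex-smallest maximum matching has 8 edges)
process left vertices in ascending order; for each, take the smallest-labelled available neighbour that still permits 8 edges overall, or leave it unmatched if none does
lex-smallest matching: {0-12, 4-2, 5-18, 9-10, 11-1, 14-15, 17-3, 24-7}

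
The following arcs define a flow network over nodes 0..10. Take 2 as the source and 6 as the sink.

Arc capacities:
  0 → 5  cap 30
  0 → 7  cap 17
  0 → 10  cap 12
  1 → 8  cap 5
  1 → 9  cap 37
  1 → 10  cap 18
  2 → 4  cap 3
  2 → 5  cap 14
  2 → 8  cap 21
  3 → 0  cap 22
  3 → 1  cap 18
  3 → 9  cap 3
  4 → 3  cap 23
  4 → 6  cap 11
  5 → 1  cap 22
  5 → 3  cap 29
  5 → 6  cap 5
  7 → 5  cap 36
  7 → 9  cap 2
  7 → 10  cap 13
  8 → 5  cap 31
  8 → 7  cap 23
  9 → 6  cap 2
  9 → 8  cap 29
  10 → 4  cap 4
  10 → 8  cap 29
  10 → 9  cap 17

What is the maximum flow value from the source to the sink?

augment #1: 2→4→6 bottleneck 3, total now 3
augment #2: 2→5→6 bottleneck 5, total now 8
augment #3: 2→5→1→9→6 bottleneck 2, total now 10
augment #4: 2→5→1→10→4→6 bottleneck 4, total now 14

Maximum flow value: 14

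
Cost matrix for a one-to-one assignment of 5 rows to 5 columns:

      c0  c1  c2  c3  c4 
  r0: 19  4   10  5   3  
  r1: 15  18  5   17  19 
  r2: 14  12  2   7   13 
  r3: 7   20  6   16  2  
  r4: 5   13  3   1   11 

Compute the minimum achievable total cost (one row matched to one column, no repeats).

Minimum assignment cost: 23

optimal assignment: row0→col1 (cost 4), row1→col2 (cost 5), row2→col3 (cost 7), row3→col4 (cost 2), row4→col0 (cost 5)
total = 4 + 5 + 7 + 2 + 5 = 23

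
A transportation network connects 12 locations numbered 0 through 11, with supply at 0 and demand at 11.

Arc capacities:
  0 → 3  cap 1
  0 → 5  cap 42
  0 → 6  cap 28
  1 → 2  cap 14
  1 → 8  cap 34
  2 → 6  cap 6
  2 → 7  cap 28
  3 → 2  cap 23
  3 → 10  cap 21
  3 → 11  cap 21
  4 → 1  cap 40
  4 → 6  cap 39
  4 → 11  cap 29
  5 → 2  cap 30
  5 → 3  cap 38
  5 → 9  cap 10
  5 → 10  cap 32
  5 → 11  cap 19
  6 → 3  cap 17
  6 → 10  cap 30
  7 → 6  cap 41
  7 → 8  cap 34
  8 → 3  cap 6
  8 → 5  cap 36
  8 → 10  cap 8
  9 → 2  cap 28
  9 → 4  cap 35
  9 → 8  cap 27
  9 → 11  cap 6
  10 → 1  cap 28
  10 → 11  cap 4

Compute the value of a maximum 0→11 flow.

Maximum flow value: 54

augment #1: 0→3→11 bottleneck 1, total now 1
augment #2: 0→5→11 bottleneck 19, total now 20
augment #3: 0→5→3→11 bottleneck 20, total now 40
augment #4: 0→5→9→11 bottleneck 3, total now 43
augment #5: 0→6→10→11 bottleneck 4, total now 47
augment #6: 0→6→3→5→9→11 bottleneck 3, total now 50
augment #7: 0→6→3→5→9→4→11 bottleneck 4, total now 54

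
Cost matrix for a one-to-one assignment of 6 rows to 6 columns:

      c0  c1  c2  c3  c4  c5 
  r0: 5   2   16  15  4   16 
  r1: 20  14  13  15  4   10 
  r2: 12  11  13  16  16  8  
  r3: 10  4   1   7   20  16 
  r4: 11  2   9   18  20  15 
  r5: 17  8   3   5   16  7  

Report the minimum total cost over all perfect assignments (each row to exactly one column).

Minimum assignment cost: 25

optimal assignment: row0→col0 (cost 5), row1→col4 (cost 4), row2→col5 (cost 8), row3→col2 (cost 1), row4→col1 (cost 2), row5→col3 (cost 5)
total = 5 + 4 + 8 + 1 + 2 + 5 = 25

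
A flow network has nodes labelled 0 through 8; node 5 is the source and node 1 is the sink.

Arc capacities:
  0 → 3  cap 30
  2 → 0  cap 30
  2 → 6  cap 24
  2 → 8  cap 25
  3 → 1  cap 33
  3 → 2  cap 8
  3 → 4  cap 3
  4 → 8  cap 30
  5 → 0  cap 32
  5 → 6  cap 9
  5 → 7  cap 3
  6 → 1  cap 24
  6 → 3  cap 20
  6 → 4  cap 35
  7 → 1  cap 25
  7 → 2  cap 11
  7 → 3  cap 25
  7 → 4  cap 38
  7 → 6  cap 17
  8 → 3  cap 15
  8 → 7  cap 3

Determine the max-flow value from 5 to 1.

Maximum flow value: 42

augment #1: 5→6→1 bottleneck 9, total now 9
augment #2: 5→7→1 bottleneck 3, total now 12
augment #3: 5→0→3→1 bottleneck 30, total now 42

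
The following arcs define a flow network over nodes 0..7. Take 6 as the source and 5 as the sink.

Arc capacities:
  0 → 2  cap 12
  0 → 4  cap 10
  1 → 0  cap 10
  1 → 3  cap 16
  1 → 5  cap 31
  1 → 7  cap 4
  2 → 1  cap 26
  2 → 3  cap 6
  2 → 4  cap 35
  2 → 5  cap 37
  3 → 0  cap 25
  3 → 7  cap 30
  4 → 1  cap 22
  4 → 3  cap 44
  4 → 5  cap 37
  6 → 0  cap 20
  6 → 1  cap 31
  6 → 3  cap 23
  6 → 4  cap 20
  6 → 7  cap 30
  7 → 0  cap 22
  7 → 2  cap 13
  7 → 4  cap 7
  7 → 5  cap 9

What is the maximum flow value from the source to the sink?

Maximum flow value: 102

augment #1: 6→1→5 bottleneck 31, total now 31
augment #2: 6→4→5 bottleneck 20, total now 51
augment #3: 6→7→5 bottleneck 9, total now 60
augment #4: 6→0→2→5 bottleneck 12, total now 72
augment #5: 6→0→4→5 bottleneck 8, total now 80
augment #6: 6→7→2→5 bottleneck 13, total now 93
augment #7: 6→7→4→5 bottleneck 7, total now 100
augment #8: 6→3→0→4→5 bottleneck 2, total now 102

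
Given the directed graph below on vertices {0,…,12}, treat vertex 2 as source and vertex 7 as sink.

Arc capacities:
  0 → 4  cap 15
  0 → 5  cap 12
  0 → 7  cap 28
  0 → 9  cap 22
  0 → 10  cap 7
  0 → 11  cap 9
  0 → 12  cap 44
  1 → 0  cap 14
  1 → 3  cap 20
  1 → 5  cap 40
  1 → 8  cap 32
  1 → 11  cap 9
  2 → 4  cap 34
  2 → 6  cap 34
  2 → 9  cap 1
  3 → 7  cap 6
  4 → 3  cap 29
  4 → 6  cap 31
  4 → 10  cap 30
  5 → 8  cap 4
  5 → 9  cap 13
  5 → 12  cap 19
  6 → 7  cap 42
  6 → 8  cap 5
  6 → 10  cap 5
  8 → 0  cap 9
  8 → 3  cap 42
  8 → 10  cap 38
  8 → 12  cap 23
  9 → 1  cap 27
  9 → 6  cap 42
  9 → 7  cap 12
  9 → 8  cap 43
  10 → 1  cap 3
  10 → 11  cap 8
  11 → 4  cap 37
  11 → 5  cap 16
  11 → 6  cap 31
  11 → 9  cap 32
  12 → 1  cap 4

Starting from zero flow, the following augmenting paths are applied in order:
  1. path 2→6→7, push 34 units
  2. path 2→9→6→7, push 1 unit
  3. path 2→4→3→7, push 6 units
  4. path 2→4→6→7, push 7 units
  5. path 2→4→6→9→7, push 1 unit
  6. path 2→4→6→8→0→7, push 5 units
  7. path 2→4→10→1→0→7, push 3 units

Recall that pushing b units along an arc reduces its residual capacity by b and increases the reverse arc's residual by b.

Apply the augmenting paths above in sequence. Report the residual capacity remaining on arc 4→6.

Residual capacity of (4,6): 18

after path 1 (2→6→7, push 34): res(4,6)=31
after path 2 (2→9→6→7, push 1): res(4,6)=31
after path 3 (2→4→3→7, push 6): res(4,6)=31
after path 4 (2→4→6→7, push 7): res(4,6)=24
after path 5 (2→4→6→9→7, push 1): res(4,6)=23
after path 6 (2→4→6→8→0→7, push 5): res(4,6)=18
after path 7 (2→4→10→1→0→7, push 3): res(4,6)=18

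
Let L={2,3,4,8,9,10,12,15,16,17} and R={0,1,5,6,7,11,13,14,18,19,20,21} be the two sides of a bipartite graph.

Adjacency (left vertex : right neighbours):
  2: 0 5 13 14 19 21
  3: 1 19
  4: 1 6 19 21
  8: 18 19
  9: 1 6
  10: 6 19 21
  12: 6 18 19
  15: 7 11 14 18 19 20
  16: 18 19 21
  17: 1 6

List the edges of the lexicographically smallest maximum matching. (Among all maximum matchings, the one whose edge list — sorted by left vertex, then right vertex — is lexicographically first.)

|M| = 7 (so the lex-smallest maximum matching has 7 edges)
process left vertices in ascending order; for each, take the smallest-labelled available neighbour that still permits 7 edges overall, or leave it unmatched if none does
lex-smallest matching: {2-0, 3-1, 4-6, 8-18, 10-19, 15-7, 16-21}

Lex-smallest maximum matching: {(2,0), (3,1), (4,6), (8,18), (10,19), (15,7), (16,21)}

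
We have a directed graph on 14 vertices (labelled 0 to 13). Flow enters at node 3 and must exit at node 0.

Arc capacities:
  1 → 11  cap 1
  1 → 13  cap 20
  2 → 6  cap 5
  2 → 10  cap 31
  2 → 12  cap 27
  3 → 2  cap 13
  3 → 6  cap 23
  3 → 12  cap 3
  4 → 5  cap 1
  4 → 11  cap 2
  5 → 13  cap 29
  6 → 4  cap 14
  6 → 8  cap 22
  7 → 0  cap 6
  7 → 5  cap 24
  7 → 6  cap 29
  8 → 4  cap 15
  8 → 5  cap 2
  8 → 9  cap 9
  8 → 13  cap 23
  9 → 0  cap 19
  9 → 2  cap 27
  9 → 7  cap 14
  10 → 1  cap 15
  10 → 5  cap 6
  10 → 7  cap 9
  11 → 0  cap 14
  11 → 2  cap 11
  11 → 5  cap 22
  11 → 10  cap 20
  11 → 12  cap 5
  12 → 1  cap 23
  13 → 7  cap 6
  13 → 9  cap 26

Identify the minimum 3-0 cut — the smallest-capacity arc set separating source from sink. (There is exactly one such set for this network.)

Min-cut arcs: {(1,11), (4,11), (7,0), (9,0)} (total capacity 28)

augment #1: 3→2→10→7→0 push 6
augment #2: 3→6→4→11→0 push 2
augment #3: 3→6→8→9→0 push 9
augment #4: 3→12→1→11→0 push 1
augment #5: 3→6→8→13→9→0 push 10
max flow = 28; residual-reachable set from 3 gives S-side
cut edges (S→T): {(1,11), (4,11), (7,0), (9,0)} total cap 28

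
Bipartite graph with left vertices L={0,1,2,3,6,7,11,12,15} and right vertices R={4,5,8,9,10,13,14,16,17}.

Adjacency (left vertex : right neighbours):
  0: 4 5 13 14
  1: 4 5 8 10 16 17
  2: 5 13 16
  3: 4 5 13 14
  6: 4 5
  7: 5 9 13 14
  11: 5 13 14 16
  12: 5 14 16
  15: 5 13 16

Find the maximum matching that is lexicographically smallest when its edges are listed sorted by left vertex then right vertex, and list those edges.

|M| = 7 (so the lex-smallest maximum matching has 7 edges)
process left vertices in ascending order; for each, take the smallest-labelled available neighbour that still permits 7 edges overall, or leave it unmatched if none does
lex-smallest matching: {0-4, 1-8, 2-5, 3-13, 7-9, 11-14, 12-16}

Lex-smallest maximum matching: {(0,4), (1,8), (2,5), (3,13), (7,9), (11,14), (12,16)}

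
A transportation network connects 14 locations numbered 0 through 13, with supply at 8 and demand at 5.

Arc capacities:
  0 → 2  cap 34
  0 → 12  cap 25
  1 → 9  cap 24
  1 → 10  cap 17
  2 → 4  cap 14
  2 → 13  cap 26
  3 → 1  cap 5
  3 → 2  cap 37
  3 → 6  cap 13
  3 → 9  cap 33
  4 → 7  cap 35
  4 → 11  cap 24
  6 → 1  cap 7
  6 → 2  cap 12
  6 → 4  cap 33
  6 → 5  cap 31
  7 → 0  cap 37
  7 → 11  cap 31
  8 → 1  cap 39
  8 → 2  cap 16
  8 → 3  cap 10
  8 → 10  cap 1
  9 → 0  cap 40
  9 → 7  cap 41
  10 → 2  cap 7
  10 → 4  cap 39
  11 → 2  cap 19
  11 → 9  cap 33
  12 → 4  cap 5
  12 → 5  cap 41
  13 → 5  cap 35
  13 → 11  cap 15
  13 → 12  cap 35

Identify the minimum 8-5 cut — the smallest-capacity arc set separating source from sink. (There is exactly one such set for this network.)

Min-cut arcs: {(0,12), (2,13), (8,3)} (total capacity 61)

augment #1: 8→2→13→5 push 16
augment #2: 8→3→6→5 push 10
augment #3: 8→10→2→13→5 push 1
augment #4: 8→1→9→0→12→5 push 24
augment #5: 8→1→10→2→13→5 push 6
augment #6: 8→1→10→4→7→0→12→5 push 1
augment #7: 8→1→10→4→11→2→13→5 push 3
max flow = 61; residual-reachable set from 8 gives S-side
cut edges (S→T): {(0,12), (2,13), (8,3)} total cap 61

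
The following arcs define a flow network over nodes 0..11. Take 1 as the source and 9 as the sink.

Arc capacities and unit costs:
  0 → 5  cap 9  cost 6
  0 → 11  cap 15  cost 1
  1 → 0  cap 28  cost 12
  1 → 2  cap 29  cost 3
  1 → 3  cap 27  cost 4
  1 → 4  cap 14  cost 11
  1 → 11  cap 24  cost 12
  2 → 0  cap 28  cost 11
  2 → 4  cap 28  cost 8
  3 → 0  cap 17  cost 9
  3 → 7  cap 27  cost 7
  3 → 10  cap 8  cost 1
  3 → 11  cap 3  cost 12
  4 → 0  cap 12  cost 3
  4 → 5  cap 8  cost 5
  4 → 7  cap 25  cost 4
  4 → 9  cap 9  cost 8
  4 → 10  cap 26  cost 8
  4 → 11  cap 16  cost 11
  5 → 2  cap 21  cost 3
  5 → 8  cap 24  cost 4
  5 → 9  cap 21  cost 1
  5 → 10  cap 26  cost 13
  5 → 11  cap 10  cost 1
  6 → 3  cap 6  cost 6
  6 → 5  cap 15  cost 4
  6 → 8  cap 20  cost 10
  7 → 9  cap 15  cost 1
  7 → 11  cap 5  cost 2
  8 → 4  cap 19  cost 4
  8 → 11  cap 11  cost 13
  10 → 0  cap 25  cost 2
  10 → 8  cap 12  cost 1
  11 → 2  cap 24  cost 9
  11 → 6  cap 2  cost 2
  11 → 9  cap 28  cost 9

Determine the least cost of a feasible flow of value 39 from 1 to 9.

Minimum cost for 39 units: 580

shortest-cost path #1: 1→3→7→9 push 15 @ unit cost 12 (adds 180)
shortest-cost path #2: 1→3→10→0→5→9 push 8 @ unit cost 14 (adds 112)
shortest-cost path #3: 1→4→5→9 push 8 @ unit cost 17 (adds 136)
shortest-cost path #4: 1→4→9 push 6 @ unit cost 19 (adds 114)
shortest-cost path #5: 1→2→4→9 push 2 @ unit cost 19 (adds 38)
total cost = 580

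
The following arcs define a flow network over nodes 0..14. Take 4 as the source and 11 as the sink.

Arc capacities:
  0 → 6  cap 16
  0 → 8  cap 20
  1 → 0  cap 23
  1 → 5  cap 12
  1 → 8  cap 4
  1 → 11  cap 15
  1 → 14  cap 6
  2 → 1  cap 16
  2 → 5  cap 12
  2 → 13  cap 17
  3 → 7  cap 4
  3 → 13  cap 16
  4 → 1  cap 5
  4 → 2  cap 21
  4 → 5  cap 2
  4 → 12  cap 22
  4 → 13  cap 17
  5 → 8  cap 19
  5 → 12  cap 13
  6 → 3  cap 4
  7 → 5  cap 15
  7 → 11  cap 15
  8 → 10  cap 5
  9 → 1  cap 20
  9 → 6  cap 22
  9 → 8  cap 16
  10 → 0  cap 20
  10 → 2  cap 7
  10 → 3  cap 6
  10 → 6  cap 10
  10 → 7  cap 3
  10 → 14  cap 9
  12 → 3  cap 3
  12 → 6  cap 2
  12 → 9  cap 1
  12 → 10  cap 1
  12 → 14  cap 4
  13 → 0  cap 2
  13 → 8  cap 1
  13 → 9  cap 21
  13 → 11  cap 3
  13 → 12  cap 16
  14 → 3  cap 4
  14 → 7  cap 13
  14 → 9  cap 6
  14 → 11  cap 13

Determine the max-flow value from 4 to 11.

augment #1: 4→1→11 bottleneck 5, total now 5
augment #2: 4→13→11 bottleneck 3, total now 8
augment #3: 4→2→1→11 bottleneck 10, total now 18
augment #4: 4→12→14→11 bottleneck 4, total now 22
augment #5: 4→2→1→14→11 bottleneck 6, total now 28
augment #6: 4→12→3→7→11 bottleneck 3, total now 31
augment #7: 4→12→10→7→11 bottleneck 1, total now 32
augment #8: 4→5→8→10→7→11 bottleneck 2, total now 34
augment #9: 4→12→6→3→7→11 bottleneck 1, total now 35
augment #10: 4→13→8→10→14→11 bottleneck 1, total now 36
augment #11: 4→2→5→8→10→14→11 bottleneck 2, total now 38

Maximum flow value: 38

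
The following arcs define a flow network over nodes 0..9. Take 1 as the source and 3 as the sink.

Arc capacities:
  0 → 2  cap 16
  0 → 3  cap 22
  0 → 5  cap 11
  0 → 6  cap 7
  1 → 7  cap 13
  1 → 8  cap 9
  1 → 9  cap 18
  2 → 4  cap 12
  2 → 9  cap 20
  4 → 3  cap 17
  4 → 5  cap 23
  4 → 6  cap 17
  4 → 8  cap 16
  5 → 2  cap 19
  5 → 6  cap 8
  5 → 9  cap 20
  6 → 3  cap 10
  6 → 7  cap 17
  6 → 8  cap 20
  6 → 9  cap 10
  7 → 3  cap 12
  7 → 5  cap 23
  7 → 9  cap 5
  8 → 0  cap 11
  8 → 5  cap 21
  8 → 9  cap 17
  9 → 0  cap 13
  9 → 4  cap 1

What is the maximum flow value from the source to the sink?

Maximum flow value: 36

augment #1: 1→7→3 bottleneck 12, total now 12
augment #2: 1→8→0→3 bottleneck 9, total now 21
augment #3: 1→9→0→3 bottleneck 13, total now 34
augment #4: 1→9→4→3 bottleneck 1, total now 35
augment #5: 1→7→5→6→3 bottleneck 1, total now 36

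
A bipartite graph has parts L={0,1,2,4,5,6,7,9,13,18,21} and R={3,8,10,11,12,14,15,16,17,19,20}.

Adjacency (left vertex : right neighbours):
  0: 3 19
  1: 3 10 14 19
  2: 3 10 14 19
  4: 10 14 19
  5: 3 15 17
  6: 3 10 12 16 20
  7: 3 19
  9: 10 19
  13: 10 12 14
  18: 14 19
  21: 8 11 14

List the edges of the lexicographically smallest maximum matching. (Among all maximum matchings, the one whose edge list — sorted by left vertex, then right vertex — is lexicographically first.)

Lex-smallest maximum matching: {(0,3), (1,10), (2,14), (4,19), (5,15), (6,16), (13,12), (21,8)}

|M| = 8 (so the lex-smallest maximum matching has 8 edges)
process left vertices in ascending order; for each, take the smallest-labelled available neighbour that still permits 8 edges overall, or leave it unmatched if none does
lex-smallest matching: {0-3, 1-10, 2-14, 4-19, 5-15, 6-16, 13-12, 21-8}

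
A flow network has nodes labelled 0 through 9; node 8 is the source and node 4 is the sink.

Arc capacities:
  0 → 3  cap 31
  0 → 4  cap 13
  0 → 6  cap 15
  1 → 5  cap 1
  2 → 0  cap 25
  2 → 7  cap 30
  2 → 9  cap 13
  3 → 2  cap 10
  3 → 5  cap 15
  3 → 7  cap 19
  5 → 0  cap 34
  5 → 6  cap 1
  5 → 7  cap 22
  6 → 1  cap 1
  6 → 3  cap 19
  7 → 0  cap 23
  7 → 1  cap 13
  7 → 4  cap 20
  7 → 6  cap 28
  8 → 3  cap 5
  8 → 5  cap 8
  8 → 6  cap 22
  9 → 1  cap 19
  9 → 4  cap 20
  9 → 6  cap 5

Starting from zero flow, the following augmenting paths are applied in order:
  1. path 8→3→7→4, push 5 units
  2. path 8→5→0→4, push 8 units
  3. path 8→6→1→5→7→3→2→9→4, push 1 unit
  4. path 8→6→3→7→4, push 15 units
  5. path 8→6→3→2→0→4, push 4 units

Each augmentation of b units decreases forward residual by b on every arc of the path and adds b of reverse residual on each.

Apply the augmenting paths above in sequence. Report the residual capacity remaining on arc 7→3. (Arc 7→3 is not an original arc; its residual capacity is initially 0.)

Residual capacity of (7,3): 19

after path 1 (8→3→7→4, push 5): res(7,3)=5
after path 2 (8→5→0→4, push 8): res(7,3)=5
after path 3 (8→6→1→5→7→3→2→9→4, push 1): res(7,3)=4
after path 4 (8→6→3→7→4, push 15): res(7,3)=19
after path 5 (8→6→3→2→0→4, push 4): res(7,3)=19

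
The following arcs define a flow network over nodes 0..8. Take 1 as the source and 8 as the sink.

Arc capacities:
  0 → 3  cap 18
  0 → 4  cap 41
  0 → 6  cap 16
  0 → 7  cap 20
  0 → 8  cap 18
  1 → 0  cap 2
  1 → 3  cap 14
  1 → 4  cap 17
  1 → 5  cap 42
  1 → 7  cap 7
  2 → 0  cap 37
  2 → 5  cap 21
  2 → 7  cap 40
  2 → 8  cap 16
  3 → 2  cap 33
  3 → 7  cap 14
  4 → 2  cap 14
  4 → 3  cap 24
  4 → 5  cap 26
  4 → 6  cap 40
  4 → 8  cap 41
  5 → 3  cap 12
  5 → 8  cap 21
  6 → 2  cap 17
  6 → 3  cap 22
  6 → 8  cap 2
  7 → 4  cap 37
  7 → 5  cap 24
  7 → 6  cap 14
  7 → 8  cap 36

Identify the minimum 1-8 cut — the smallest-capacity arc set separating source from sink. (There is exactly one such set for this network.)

Min-cut arcs: {(1,0), (1,3), (1,4), (1,7), (5,3), (5,8)} (total capacity 73)

augment #1: 1→0→8 push 2
augment #2: 1→4→8 push 17
augment #3: 1→5→8 push 21
augment #4: 1→7→8 push 7
augment #5: 1→3→2→8 push 14
augment #6: 1→5→3→2→8 push 2
augment #7: 1→5→3→7→8 push 10
max flow = 73; residual-reachable set from 1 gives S-side
cut edges (S→T): {(1,0), (1,3), (1,4), (1,7), (5,3), (5,8)} total cap 73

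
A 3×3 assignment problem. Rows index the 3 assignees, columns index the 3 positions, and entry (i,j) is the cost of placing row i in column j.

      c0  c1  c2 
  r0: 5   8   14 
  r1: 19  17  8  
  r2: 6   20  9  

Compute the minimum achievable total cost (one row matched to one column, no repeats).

Minimum assignment cost: 22

optimal assignment: row0→col1 (cost 8), row1→col2 (cost 8), row2→col0 (cost 6)
total = 8 + 8 + 6 = 22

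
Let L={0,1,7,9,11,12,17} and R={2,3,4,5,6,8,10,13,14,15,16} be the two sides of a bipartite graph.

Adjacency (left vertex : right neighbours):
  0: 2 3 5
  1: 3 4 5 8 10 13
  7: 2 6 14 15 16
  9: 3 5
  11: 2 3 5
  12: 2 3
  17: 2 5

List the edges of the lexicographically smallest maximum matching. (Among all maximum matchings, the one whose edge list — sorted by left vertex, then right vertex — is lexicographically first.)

|M| = 5 (so the lex-smallest maximum matching has 5 edges)
process left vertices in ascending order; for each, take the smallest-labelled available neighbour that still permits 5 edges overall, or leave it unmatched if none does
lex-smallest matching: {0-2, 1-4, 7-6, 9-3, 11-5}

Lex-smallest maximum matching: {(0,2), (1,4), (7,6), (9,3), (11,5)}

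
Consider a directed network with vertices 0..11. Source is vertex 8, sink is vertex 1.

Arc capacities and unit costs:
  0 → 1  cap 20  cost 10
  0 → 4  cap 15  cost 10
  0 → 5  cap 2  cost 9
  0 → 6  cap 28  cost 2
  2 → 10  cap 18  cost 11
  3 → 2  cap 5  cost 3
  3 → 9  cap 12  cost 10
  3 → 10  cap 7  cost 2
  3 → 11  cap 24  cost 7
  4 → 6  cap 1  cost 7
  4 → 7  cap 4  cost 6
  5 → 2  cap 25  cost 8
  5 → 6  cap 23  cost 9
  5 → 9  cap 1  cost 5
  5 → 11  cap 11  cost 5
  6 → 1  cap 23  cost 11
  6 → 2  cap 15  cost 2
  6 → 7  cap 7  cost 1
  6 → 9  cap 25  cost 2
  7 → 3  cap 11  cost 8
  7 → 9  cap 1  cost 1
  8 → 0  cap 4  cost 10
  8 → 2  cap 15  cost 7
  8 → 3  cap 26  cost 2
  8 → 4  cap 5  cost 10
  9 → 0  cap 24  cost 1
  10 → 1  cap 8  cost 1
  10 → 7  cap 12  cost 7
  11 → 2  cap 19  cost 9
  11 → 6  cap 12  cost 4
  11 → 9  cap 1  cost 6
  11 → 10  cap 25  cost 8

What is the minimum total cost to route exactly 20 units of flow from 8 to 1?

Minimum cost for 20 units: 316

shortest-cost path #1: 8→3→10→1 push 7 @ unit cost 5 (adds 35)
shortest-cost path #2: 8→3→2→10→1 push 1 @ unit cost 17 (adds 17)
shortest-cost path #3: 8→0→1 push 4 @ unit cost 20 (adds 80)
shortest-cost path #4: 8→3→9→0→1 push 8 @ unit cost 23 (adds 184)
total cost = 316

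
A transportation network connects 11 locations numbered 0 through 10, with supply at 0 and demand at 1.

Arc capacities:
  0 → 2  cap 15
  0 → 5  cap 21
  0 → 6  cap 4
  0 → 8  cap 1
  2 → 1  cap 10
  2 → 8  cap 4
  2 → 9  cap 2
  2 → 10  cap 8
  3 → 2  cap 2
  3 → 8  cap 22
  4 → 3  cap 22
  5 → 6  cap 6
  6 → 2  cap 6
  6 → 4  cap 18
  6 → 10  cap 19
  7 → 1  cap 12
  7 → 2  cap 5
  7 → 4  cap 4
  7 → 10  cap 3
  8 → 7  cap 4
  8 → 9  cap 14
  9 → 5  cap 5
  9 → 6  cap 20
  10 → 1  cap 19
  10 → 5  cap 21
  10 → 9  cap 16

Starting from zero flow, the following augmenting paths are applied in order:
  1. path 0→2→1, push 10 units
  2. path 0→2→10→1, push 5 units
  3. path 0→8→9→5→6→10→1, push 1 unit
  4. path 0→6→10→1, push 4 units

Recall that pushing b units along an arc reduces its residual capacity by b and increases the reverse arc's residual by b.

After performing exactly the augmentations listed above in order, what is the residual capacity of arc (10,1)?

after path 1 (0→2→1, push 10): res(10,1)=19
after path 2 (0→2→10→1, push 5): res(10,1)=14
after path 3 (0→8→9→5→6→10→1, push 1): res(10,1)=13
after path 4 (0→6→10→1, push 4): res(10,1)=9

Residual capacity of (10,1): 9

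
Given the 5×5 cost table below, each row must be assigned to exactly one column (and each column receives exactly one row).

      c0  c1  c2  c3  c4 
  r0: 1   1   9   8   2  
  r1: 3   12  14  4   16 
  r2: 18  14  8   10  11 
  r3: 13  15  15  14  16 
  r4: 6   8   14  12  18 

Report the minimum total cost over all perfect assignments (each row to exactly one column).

one of 4 optimal assignments: row0→col1 (cost 1), row1→col3 (cost 4), row2→col2 (cost 8), row3→col4 (cost 16), row4→col0 (cost 6)
total = 1 + 4 + 8 + 16 + 6 = 35

Minimum assignment cost: 35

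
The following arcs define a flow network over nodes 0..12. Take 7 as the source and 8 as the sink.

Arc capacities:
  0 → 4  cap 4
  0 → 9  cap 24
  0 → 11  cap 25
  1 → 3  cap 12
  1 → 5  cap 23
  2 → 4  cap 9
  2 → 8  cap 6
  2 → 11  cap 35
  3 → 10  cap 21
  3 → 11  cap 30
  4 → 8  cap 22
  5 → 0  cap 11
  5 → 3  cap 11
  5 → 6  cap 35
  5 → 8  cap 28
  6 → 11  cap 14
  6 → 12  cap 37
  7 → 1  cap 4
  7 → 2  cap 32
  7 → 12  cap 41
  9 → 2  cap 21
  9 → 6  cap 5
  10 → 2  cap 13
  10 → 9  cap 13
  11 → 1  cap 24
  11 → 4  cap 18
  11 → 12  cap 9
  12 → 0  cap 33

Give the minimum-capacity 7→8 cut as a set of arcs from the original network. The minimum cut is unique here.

Min-cut arcs: {(1,5), (2,8), (4,8)} (total capacity 51)

augment #1: 7→2→8 push 6
augment #2: 7→1→5→8 push 4
augment #3: 7→2→4→8 push 9
augment #4: 7→2→11→4→8 push 13
augment #5: 7→2→11→1→5→8 push 4
augment #6: 7→12→0→11→1→5→8 push 15
max flow = 51; residual-reachable set from 7 gives S-side
cut edges (S→T): {(1,5), (2,8), (4,8)} total cap 51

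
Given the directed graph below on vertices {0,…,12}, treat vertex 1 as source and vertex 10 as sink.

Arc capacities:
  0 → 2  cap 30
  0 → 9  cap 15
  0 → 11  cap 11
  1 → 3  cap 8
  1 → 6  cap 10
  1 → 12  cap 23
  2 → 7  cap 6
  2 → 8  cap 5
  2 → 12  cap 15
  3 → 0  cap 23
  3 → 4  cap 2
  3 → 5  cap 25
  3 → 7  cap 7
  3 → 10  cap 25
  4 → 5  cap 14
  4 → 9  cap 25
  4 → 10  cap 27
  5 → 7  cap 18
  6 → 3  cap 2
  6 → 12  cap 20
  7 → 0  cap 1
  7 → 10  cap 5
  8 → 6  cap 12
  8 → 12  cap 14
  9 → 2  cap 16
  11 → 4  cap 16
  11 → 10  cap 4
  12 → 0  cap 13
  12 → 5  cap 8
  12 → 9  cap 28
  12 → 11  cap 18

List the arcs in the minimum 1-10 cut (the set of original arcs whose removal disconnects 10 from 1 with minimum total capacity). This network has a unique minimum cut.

augment #1: 1→3→10 push 8
augment #2: 1→6→3→10 push 2
augment #3: 1→12→11→10 push 4
augment #4: 1→12→5→7→10 push 5
augment #5: 1→12→11→4→10 push 14
augment #6: 1→6→12→0→11→4→10 push 2
max flow = 35; residual-reachable set from 1 gives S-side
cut edges (S→T): {(1,3), (6,3), (7,10), (11,4), (11,10)} total cap 35

Min-cut arcs: {(1,3), (6,3), (7,10), (11,4), (11,10)} (total capacity 35)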